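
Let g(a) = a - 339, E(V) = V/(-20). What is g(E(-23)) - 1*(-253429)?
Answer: 5061823/20 ≈ 2.5309e+5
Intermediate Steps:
E(V) = -V/20 (E(V) = V*(-1/20) = -V/20)
g(a) = -339 + a
g(E(-23)) - 1*(-253429) = (-339 - 1/20*(-23)) - 1*(-253429) = (-339 + 23/20) + 253429 = -6757/20 + 253429 = 5061823/20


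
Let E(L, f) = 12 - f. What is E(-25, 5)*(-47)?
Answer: -329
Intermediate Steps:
E(-25, 5)*(-47) = (12 - 1*5)*(-47) = (12 - 5)*(-47) = 7*(-47) = -329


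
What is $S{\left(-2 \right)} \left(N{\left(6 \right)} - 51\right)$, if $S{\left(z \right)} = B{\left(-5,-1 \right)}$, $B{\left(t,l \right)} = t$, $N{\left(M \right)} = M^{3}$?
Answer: $-825$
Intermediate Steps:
$S{\left(z \right)} = -5$
$S{\left(-2 \right)} \left(N{\left(6 \right)} - 51\right) = - 5 \left(6^{3} - 51\right) = - 5 \left(216 - 51\right) = \left(-5\right) 165 = -825$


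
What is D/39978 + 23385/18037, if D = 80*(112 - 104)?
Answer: 473214605/360541593 ≈ 1.3125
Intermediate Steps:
D = 640 (D = 80*8 = 640)
D/39978 + 23385/18037 = 640/39978 + 23385/18037 = 640*(1/39978) + 23385*(1/18037) = 320/19989 + 23385/18037 = 473214605/360541593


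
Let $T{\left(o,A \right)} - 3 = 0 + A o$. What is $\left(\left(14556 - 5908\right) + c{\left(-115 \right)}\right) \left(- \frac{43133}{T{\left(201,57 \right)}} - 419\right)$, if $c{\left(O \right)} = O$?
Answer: $- \frac{41341301309}{11460} \approx -3.6074 \cdot 10^{6}$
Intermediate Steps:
$T{\left(o,A \right)} = 3 + A o$ ($T{\left(o,A \right)} = 3 + \left(0 + A o\right) = 3 + A o$)
$\left(\left(14556 - 5908\right) + c{\left(-115 \right)}\right) \left(- \frac{43133}{T{\left(201,57 \right)}} - 419\right) = \left(\left(14556 - 5908\right) - 115\right) \left(- \frac{43133}{3 + 57 \cdot 201} - 419\right) = \left(8648 - 115\right) \left(- \frac{43133}{3 + 11457} - 419\right) = 8533 \left(- \frac{43133}{11460} - 419\right) = 8533 \left(- \frac{4844873}{11460}\right) = - \frac{41341301309}{11460}$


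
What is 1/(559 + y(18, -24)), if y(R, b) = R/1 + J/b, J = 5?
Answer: 24/13843 ≈ 0.0017337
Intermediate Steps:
y(R, b) = R + 5/b (y(R, b) = R/1 + 5/b = R*1 + 5/b = R + 5/b)
1/(559 + y(18, -24)) = 1/(559 + (18 + 5/(-24))) = 1/(559 + (18 + 5*(-1/24))) = 1/(559 + (18 - 5/24)) = 1/(559 + 427/24) = 1/(13843/24) = 24/13843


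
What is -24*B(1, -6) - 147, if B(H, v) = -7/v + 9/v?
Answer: -139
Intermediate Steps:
B(H, v) = 2/v
-24*B(1, -6) - 147 = -48/(-6) - 147 = -48*(-1)/6 - 147 = -24*(-1/3) - 147 = 8 - 147 = -139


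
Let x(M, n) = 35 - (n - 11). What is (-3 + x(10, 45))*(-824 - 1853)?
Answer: 5354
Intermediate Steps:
x(M, n) = 46 - n (x(M, n) = 35 - (-11 + n) = 35 + (11 - n) = 46 - n)
(-3 + x(10, 45))*(-824 - 1853) = (-3 + (46 - 1*45))*(-824 - 1853) = (-3 + (46 - 45))*(-2677) = (-3 + 1)*(-2677) = -2*(-2677) = 5354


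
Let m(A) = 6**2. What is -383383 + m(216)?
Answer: -383347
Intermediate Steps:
m(A) = 36
-383383 + m(216) = -383383 + 36 = -383347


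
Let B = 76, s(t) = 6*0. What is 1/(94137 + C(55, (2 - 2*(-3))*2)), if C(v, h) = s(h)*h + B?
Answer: 1/94213 ≈ 1.0614e-5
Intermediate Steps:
s(t) = 0
C(v, h) = 76 (C(v, h) = 0*h + 76 = 0 + 76 = 76)
1/(94137 + C(55, (2 - 2*(-3))*2)) = 1/(94137 + 76) = 1/94213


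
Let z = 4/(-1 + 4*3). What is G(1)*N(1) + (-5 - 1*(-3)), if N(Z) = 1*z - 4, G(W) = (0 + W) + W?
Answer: -102/11 ≈ -9.2727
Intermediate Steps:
G(W) = 2*W (G(W) = W + W = 2*W)
z = 4/11 (z = 4/(-1 + 12) = 4/11 ≈ 0.36364)
N(Z) = -40/11 (N(Z) = 1*(4/11) - 4 = 4/11 - 4 = -40/11)
G(1)*N(1) + (-5 - 1*(-3)) = (2*1)*(-40/11) + (-5 - 1*(-3)) = 2*(-40/11) + (-5 + 3) = -80/11 - 2 = -102/11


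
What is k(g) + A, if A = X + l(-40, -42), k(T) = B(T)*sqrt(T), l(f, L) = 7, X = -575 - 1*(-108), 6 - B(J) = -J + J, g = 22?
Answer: -460 + 6*sqrt(22) ≈ -431.86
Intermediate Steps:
B(J) = 6 (B(J) = 6 - (-J + J) = 6 - 1*0 = 6 + 0 = 6)
X = -467 (X = -575 + 108 = -467)
k(T) = 6*sqrt(T)
A = -460 (A = -467 + 7 = -460)
k(g) + A = 6*sqrt(22) - 460 = -460 + 6*sqrt(22)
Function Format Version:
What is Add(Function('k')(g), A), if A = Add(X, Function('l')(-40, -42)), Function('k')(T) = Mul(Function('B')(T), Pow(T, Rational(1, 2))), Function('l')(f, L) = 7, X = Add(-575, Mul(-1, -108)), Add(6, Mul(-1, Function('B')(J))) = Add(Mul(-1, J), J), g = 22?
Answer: Add(-460, Mul(6, Pow(22, Rational(1, 2)))) ≈ -431.86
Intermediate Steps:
Function('B')(J) = 6 (Function('B')(J) = Add(6, Mul(-1, Add(Mul(-1, J), J))) = Add(6, Mul(-1, 0)) = Add(6, 0) = 6)
X = -467 (X = Add(-575, 108) = -467)
Function('k')(T) = Mul(6, Pow(T, Rational(1, 2)))
A = -460 (A = Add(-467, 7) = -460)
Add(Function('k')(g), A) = Add(Mul(6, Pow(22, Rational(1, 2))), -460) = Add(-460, Mul(6, Pow(22, Rational(1, 2))))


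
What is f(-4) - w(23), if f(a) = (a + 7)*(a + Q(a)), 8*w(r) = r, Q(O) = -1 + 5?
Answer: -23/8 ≈ -2.8750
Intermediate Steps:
Q(O) = 4
w(r) = r/8
f(a) = (4 + a)*(7 + a) (f(a) = (a + 7)*(a + 4) = (7 + a)*(4 + a) = (4 + a)*(7 + a))
f(-4) - w(23) = (28 + (-4)² + 11*(-4)) - 23/8 = (28 + 16 - 44) - 1*23/8 = 0 - 23/8 = -23/8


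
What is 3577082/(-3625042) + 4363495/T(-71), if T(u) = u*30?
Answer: -1582547182645/772133946 ≈ -2049.6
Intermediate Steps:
T(u) = 30*u
3577082/(-3625042) + 4363495/T(-71) = 3577082/(-3625042) + 4363495/((30*(-71))) = 3577082*(-1/3625042) + 4363495/(-2130) = -1788541/1812521 + 4363495*(-1/2130) = -1788541/1812521 - 872699/426 = -1582547182645/772133946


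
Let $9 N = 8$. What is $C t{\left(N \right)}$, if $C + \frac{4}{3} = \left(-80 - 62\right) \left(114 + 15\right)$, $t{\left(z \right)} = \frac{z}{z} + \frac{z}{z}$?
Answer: $- \frac{109916}{3} \approx -36639.0$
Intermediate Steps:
$N = \frac{8}{9}$ ($N = \frac{1}{9} \cdot 8 = \frac{8}{9} \approx 0.88889$)
$t{\left(z \right)} = 2$ ($t{\left(z \right)} = 1 + 1 = 2$)
$C = - \frac{54958}{3}$ ($C = - \frac{4}{3} + \left(-80 - 62\right) \left(114 + 15\right) = - \frac{4}{3} - 18318 = - \frac{54958}{3} \approx -18319.0$)
$C t{\left(N \right)} = \left(- \frac{54958}{3}\right) 2 = - \frac{109916}{3}$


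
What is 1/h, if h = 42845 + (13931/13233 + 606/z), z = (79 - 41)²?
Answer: 9554226/409364880751 ≈ 2.3339e-5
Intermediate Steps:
z = 1444 (z = 38² = 1444)
h = 409364880751/9554226 (h = 42845 + (13931/13233 + 606/1444) = 42845 + (13931*(1/13233) + 606*(1/1444)) = 42845 + (13931/13233 + 303/722) = 42845 + 14067781/9554226 = 409364880751/9554226 ≈ 42847.)
1/h = 1/(409364880751/9554226) = 9554226/409364880751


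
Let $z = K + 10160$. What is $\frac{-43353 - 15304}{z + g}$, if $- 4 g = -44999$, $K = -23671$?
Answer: $\frac{234628}{9045} \approx 25.94$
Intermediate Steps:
$g = \frac{44999}{4}$ ($g = \left(- \frac{1}{4}\right) \left(-44999\right) = \frac{44999}{4} \approx 11250.0$)
$z = -13511$ ($z = -23671 + 10160 = -13511$)
$\frac{-43353 - 15304}{z + g} = \frac{-43353 - 15304}{-13511 + \frac{44999}{4}} = - \frac{58657}{- \frac{9045}{4}} = \left(-58657\right) \left(- \frac{4}{9045}\right) = \frac{234628}{9045}$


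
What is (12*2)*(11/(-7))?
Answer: -264/7 ≈ -37.714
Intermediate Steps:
(12*2)*(11/(-7)) = 24*(11*(-⅐)) = 24*(-11/7) = -264/7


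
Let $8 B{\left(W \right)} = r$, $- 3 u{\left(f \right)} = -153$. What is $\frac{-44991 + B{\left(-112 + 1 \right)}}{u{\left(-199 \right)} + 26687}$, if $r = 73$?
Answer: $- \frac{359855}{213904} \approx -1.6823$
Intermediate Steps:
$u{\left(f \right)} = 51$ ($u{\left(f \right)} = \left(- \frac{1}{3}\right) \left(-153\right) = 51$)
$B{\left(W \right)} = \frac{73}{8}$ ($B{\left(W \right)} = \frac{1}{8} \cdot 73 = \frac{73}{8}$)
$\frac{-44991 + B{\left(-112 + 1 \right)}}{u{\left(-199 \right)} + 26687} = \frac{-44991 + \frac{73}{8}}{51 + 26687} = - \frac{359855}{8 \cdot 26738} = \left(- \frac{359855}{8}\right) \frac{1}{26738} = - \frac{359855}{213904}$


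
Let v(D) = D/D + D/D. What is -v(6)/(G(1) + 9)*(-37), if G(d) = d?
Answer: 37/5 ≈ 7.4000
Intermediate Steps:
v(D) = 2 (v(D) = 1 + 1 = 2)
-v(6)/(G(1) + 9)*(-37) = -2/(1 + 9)*(-37) = -2/10*(-37) = -2*(⅒)*(-37) = -(-37)/5 = -1*(-37/5) = 37/5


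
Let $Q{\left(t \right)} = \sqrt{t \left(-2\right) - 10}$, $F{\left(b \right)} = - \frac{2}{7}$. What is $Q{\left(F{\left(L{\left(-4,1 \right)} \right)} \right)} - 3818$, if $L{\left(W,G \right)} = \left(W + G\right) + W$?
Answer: $-3818 + \frac{i \sqrt{462}}{7} \approx -3818.0 + 3.0706 i$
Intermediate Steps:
$L{\left(W,G \right)} = G + 2 W$ ($L{\left(W,G \right)} = \left(G + W\right) + W = G + 2 W$)
$F{\left(b \right)} = - \frac{2}{7}$ ($F{\left(b \right)} = \left(-2\right) \frac{1}{7} = - \frac{2}{7}$)
$Q{\left(t \right)} = \sqrt{-10 - 2 t}$ ($Q{\left(t \right)} = \sqrt{- 2 t - 10} = \sqrt{-10 - 2 t}$)
$Q{\left(F{\left(L{\left(-4,1 \right)} \right)} \right)} - 3818 = \sqrt{-10 - - \frac{4}{7}} - 3818 = \sqrt{-10 + \frac{4}{7}} - 3818 = \sqrt{- \frac{66}{7}} - 3818 = \frac{i \sqrt{462}}{7} - 3818 = -3818 + \frac{i \sqrt{462}}{7}$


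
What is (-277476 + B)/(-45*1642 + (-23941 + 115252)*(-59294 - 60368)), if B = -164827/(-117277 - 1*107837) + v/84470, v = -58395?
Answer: 263815534346771/10388606506106521788 ≈ 2.5395e-5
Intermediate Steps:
B = 38870233/950768979 (B = -164827/(-117277 - 1*107837) - 58395/84470 = -164827/(-117277 - 107837) - 58395*1/84470 = -164827/(-225114) - 11679/16894 = -164827*(-1/225114) - 11679/16894 = 164827/225114 - 11679/16894 = 38870233/950768979 ≈ 0.040883)
(-277476 + B)/(-45*1642 + (-23941 + 115252)*(-59294 - 60368)) = (-277476 + 38870233/950768979)/(-45*1642 + (-23941 + 115252)*(-59294 - 60368)) = -263815534346771/(950768979*(-73890 + 91311*(-119662))) = -263815534346771/(950768979*(-73890 - 10926456882)) = -263815534346771/950768979/(-10926530772) = -263815534346771/950768979*(-1/10926530772) = 263815534346771/10388606506106521788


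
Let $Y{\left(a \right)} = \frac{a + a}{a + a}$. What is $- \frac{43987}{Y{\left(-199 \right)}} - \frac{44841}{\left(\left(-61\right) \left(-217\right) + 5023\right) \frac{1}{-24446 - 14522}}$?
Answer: $\frac{236040367}{4565} \approx 51707.0$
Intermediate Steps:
$Y{\left(a \right)} = 1$ ($Y{\left(a \right)} = \frac{2 a}{2 a} = 2 a \frac{1}{2 a} = 1$)
$- \frac{43987}{Y{\left(-199 \right)}} - \frac{44841}{\left(\left(-61\right) \left(-217\right) + 5023\right) \frac{1}{-24446 - 14522}} = - \frac{43987}{1} - \frac{44841}{\left(\left(-61\right) \left(-217\right) + 5023\right) \frac{1}{-24446 - 14522}} = \left(-43987\right) 1 - \frac{44841}{\left(13237 + 5023\right) \frac{1}{-38968}} = -43987 - \frac{44841}{18260 \left(- \frac{1}{38968}\right)} = -43987 - \frac{44841}{- \frac{4565}{9742}} = -43987 - - \frac{436841022}{4565} = -43987 + \frac{436841022}{4565} = \frac{236040367}{4565}$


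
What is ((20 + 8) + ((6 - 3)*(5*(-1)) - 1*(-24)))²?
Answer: 1369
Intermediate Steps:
((20 + 8) + ((6 - 3)*(5*(-1)) - 1*(-24)))² = (28 + (3*(-5) + 24))² = (28 + (-15 + 24))² = (28 + 9)² = 37² = 1369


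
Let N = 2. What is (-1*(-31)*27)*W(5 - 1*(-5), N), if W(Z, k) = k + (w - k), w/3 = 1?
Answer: 2511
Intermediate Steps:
w = 3 (w = 3*1 = 3)
W(Z, k) = 3 (W(Z, k) = k + (3 - k) = 3)
(-1*(-31)*27)*W(5 - 1*(-5), N) = (-1*(-31)*27)*3 = (31*27)*3 = 837*3 = 2511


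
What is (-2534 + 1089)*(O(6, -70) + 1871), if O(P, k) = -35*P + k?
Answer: -2298995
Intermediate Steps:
O(P, k) = k - 35*P
(-2534 + 1089)*(O(6, -70) + 1871) = (-2534 + 1089)*((-70 - 35*6) + 1871) = -1445*((-70 - 210) + 1871) = -1445*(-280 + 1871) = -1445*1591 = -2298995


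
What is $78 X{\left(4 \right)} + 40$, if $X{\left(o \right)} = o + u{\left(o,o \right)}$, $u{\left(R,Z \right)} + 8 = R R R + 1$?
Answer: $4798$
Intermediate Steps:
$u{\left(R,Z \right)} = -7 + R^{3}$ ($u{\left(R,Z \right)} = -8 + \left(R R R + 1\right) = -8 + \left(R^{2} R + 1\right) = -8 + \left(R^{3} + 1\right) = -8 + \left(1 + R^{3}\right) = -7 + R^{3}$)
$X{\left(o \right)} = -7 + o + o^{3}$ ($X{\left(o \right)} = o + \left(-7 + o^{3}\right) = -7 + o + o^{3}$)
$78 X{\left(4 \right)} + 40 = 78 \left(-7 + 4 + 4^{3}\right) + 40 = 78 \left(-7 + 4 + 64\right) + 40 = 78 \cdot 61 + 40 = 4758 + 40 = 4798$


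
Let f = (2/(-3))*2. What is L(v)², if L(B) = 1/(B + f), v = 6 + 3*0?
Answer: 9/196 ≈ 0.045918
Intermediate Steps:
v = 6 (v = 6 + 0 = 6)
f = -4/3 (f = (2*(-⅓))*2 = -⅔*2 = -4/3 ≈ -1.3333)
L(B) = 1/(-4/3 + B) (L(B) = 1/(B - 4/3) = 1/(-4/3 + B))
L(v)² = (3/(-4 + 3*6))² = (3/(-4 + 18))² = (3/14)² = 9/196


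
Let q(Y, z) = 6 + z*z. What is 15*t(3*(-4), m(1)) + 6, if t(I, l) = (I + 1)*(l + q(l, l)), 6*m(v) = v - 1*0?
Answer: -12193/12 ≈ -1016.1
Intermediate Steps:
m(v) = v/6 (m(v) = (v - 1*0)/6 = (v + 0)/6 = v/6)
q(Y, z) = 6 + z**2
t(I, l) = (1 + I)*(6 + l + l**2) (t(I, l) = (I + 1)*(l + (6 + l**2)) = (1 + I)*(6 + l + l**2))
15*t(3*(-4), m(1)) + 6 = 15*(6 + (1/6)*1 + ((1/6)*1)**2 + (3*(-4))*((1/6)*1) + (3*(-4))*(6 + ((1/6)*1)**2)) + 6 = 15*(6 + 1/6 + (1/6)**2 - 12*1/6 - 12*(6 + (1/6)**2)) + 6 = 15*(6 + 1/6 + 1/36 - 2 - 12*(6 + 1/36)) + 6 = 15*(6 + 1/6 + 1/36 - 2 - 12*217/36) + 6 = 15*(6 + 1/6 + 1/36 - 2 - 217/3) + 6 = 15*(-2453/36) + 6 = -12265/12 + 6 = -12193/12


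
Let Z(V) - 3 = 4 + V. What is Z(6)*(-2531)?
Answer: -32903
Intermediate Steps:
Z(V) = 7 + V (Z(V) = 3 + (4 + V) = 7 + V)
Z(6)*(-2531) = (7 + 6)*(-2531) = 13*(-2531) = -32903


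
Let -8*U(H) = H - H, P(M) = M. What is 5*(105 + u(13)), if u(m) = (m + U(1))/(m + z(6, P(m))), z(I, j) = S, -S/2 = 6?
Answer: 590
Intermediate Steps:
S = -12 (S = -2*6 = -12)
z(I, j) = -12
U(H) = 0 (U(H) = -(H - H)/8 = -⅛*0 = 0)
u(m) = m/(-12 + m) (u(m) = (m + 0)/(m - 12) = m/(-12 + m))
5*(105 + u(13)) = 5*(105 + 13/(-12 + 13)) = 5*(105 + 13/1) = 5*(105 + 13*1) = 5*(105 + 13) = 5*118 = 590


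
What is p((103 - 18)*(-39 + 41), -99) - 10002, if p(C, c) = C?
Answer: -9832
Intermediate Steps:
p((103 - 18)*(-39 + 41), -99) - 10002 = (103 - 18)*(-39 + 41) - 10002 = 85*2 - 10002 = 170 - 10002 = -9832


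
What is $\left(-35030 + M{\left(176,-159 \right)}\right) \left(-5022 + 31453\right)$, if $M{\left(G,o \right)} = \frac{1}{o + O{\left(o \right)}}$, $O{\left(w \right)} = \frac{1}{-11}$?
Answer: $- \frac{1620286668241}{1750} \approx -9.2588 \cdot 10^{8}$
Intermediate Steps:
$O{\left(w \right)} = - \frac{1}{11}$
$M{\left(G,o \right)} = \frac{1}{- \frac{1}{11} + o}$ ($M{\left(G,o \right)} = \frac{1}{o - \frac{1}{11}} = \frac{1}{- \frac{1}{11} + o}$)
$\left(-35030 + M{\left(176,-159 \right)}\right) \left(-5022 + 31453\right) = \left(-35030 + \frac{11}{-1 + 11 \left(-159\right)}\right) \left(-5022 + 31453\right) = \left(-35030 + \frac{11}{-1 - 1749}\right) 26431 = \left(-35030 + \frac{11}{-1750}\right) 26431 = \left(-35030 + 11 \left(- \frac{1}{1750}\right)\right) 26431 = \left(-35030 - \frac{11}{1750}\right) 26431 = \left(- \frac{61302511}{1750}\right) 26431 = - \frac{1620286668241}{1750}$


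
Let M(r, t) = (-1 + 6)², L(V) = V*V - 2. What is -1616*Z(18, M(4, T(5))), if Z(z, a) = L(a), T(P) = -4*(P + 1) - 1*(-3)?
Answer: -1006768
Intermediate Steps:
L(V) = -2 + V² (L(V) = V² - 2 = -2 + V²)
T(P) = -1 - 4*P (T(P) = -4*(1 + P) + 3 = (-4 - 4*P) + 3 = -1 - 4*P)
M(r, t) = 25 (M(r, t) = 5² = 25)
Z(z, a) = -2 + a²
-1616*Z(18, M(4, T(5))) = -1616*(-2 + 25²) = -1616*(-2 + 625) = -1616*623 = -1006768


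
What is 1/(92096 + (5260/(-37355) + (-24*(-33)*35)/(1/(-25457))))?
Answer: -7471/5271357878676 ≈ -1.4173e-9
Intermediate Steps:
1/(92096 + (5260/(-37355) + (-24*(-33)*35)/(1/(-25457)))) = 1/(92096 + (5260*(-1/37355) + (792*35)/(-1/25457))) = 1/(92096 + (-1052/7471 + 27720*(-25457))) = 1/(92096 + (-1052/7471 - 705668040)) = 1/(92096 - 5272045927892/7471) = 1/(-5271357878676/7471) = -7471/5271357878676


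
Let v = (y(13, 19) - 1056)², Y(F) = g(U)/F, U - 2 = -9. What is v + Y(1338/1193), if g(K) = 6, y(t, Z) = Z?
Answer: 239808480/223 ≈ 1.0754e+6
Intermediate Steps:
U = -7 (U = 2 - 9 = -7)
Y(F) = 6/F
v = 1075369 (v = (19 - 1056)² = (-1037)² = 1075369)
v + Y(1338/1193) = 1075369 + 6/((1338/1193)) = 1075369 + 6/((1338*(1/1193))) = 1075369 + 6/(1338/1193) = 1075369 + 6*(1193/1338) = 1075369 + 1193/223 = 239808480/223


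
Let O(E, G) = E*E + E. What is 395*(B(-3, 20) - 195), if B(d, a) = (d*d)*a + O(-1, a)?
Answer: -5925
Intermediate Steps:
O(E, G) = E + E² (O(E, G) = E² + E = E + E²)
B(d, a) = a*d² (B(d, a) = (d*d)*a - (1 - 1) = d²*a - 1*0 = a*d² + 0 = a*d²)
395*(B(-3, 20) - 195) = 395*(20*(-3)² - 195) = 395*(20*9 - 195) = 395*(180 - 195) = 395*(-15) = -5925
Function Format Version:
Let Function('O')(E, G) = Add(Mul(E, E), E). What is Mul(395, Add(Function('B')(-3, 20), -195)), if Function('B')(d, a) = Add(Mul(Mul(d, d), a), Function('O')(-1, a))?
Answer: -5925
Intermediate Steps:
Function('O')(E, G) = Add(E, Pow(E, 2)) (Function('O')(E, G) = Add(Pow(E, 2), E) = Add(E, Pow(E, 2)))
Function('B')(d, a) = Mul(a, Pow(d, 2)) (Function('B')(d, a) = Add(Mul(Mul(d, d), a), Mul(-1, Add(1, -1))) = Add(Mul(Pow(d, 2), a), Mul(-1, 0)) = Add(Mul(a, Pow(d, 2)), 0) = Mul(a, Pow(d, 2)))
Mul(395, Add(Function('B')(-3, 20), -195)) = Mul(395, Add(Mul(20, Pow(-3, 2)), -195)) = Mul(395, Add(Mul(20, 9), -195)) = Mul(395, Add(180, -195)) = Mul(395, -15) = -5925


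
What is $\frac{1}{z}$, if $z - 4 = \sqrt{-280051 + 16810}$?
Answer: $\frac{4}{263257} - \frac{3 i \sqrt{29249}}{263257} \approx 1.5194 \cdot 10^{-5} - 0.0019489 i$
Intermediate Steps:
$z = 4 + 3 i \sqrt{29249}$ ($z = 4 + \sqrt{-280051 + 16810} = 4 + \sqrt{-263241} = 4 + 3 i \sqrt{29249} \approx 4.0 + 513.07 i$)
$\frac{1}{z} = \frac{1}{4 + 3 i \sqrt{29249}}$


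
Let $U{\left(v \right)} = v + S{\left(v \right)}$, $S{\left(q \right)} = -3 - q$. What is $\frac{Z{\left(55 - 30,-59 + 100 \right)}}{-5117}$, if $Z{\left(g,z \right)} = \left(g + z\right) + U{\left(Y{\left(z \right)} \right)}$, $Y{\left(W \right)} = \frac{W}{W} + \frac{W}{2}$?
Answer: $- \frac{9}{731} \approx -0.012312$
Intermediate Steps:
$Y{\left(W \right)} = 1 + \frac{W}{2}$ ($Y{\left(W \right)} = 1 + W \frac{1}{2} = 1 + \frac{W}{2}$)
$U{\left(v \right)} = -3$ ($U{\left(v \right)} = v - \left(3 + v\right) = -3$)
$Z{\left(g,z \right)} = -3 + g + z$ ($Z{\left(g,z \right)} = \left(g + z\right) - 3 = -3 + g + z$)
$\frac{Z{\left(55 - 30,-59 + 100 \right)}}{-5117} = \frac{-3 + \left(55 - 30\right) + \left(-59 + 100\right)}{-5117} = \left(-3 + \left(55 - 30\right) + 41\right) \left(- \frac{1}{5117}\right) = \left(-3 + 25 + 41\right) \left(- \frac{1}{5117}\right) = 63 \left(- \frac{1}{5117}\right) = - \frac{9}{731}$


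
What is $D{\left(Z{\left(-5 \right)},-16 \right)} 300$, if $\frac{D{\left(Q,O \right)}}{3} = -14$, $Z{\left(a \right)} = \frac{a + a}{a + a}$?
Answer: $-12600$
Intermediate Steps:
$Z{\left(a \right)} = 1$ ($Z{\left(a \right)} = \frac{2 a}{2 a} = 2 a \frac{1}{2 a} = 1$)
$D{\left(Q,O \right)} = -42$ ($D{\left(Q,O \right)} = 3 \left(-14\right) = -42$)
$D{\left(Z{\left(-5 \right)},-16 \right)} 300 = \left(-42\right) 300 = -12600$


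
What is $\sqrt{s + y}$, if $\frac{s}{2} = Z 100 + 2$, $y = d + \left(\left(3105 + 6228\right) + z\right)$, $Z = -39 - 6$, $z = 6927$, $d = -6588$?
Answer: $26$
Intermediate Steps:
$Z = -45$ ($Z = -39 - 6 = -45$)
$y = 9672$ ($y = -6588 + \left(\left(3105 + 6228\right) + 6927\right) = -6588 + \left(9333 + 6927\right) = -6588 + 16260 = 9672$)
$s = -8996$ ($s = 2 \left(\left(-45\right) 100 + 2\right) = 2 \left(-4500 + 2\right) = 2 \left(-4498\right) = -8996$)
$\sqrt{s + y} = \sqrt{-8996 + 9672} = \sqrt{676} = 26$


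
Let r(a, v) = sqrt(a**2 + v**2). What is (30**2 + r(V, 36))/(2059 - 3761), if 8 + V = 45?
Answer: -450/851 - sqrt(2665)/1702 ≈ -0.55912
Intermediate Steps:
V = 37 (V = -8 + 45 = 37)
(30**2 + r(V, 36))/(2059 - 3761) = (30**2 + sqrt(37**2 + 36**2))/(2059 - 3761) = (900 + sqrt(1369 + 1296))/(-1702) = (900 + sqrt(2665))*(-1/1702) = -450/851 - sqrt(2665)/1702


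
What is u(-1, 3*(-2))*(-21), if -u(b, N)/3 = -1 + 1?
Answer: 0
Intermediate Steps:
u(b, N) = 0 (u(b, N) = -3*(-1 + 1) = -3*0 = 0)
u(-1, 3*(-2))*(-21) = 0*(-21) = 0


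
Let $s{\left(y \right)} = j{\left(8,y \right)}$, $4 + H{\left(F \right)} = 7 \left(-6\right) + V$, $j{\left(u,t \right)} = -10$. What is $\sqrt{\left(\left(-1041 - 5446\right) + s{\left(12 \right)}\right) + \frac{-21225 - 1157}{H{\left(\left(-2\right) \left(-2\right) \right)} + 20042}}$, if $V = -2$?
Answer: $\frac{10 i \sqrt{6494221149}}{9997} \approx 80.611 i$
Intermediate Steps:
$H{\left(F \right)} = -48$ ($H{\left(F \right)} = -4 + \left(7 \left(-6\right) - 2\right) = -4 - 44 = -48$)
$s{\left(y \right)} = -10$
$\sqrt{\left(\left(-1041 - 5446\right) + s{\left(12 \right)}\right) + \frac{-21225 - 1157}{H{\left(\left(-2\right) \left(-2\right) \right)} + 20042}} = \sqrt{\left(\left(-1041 - 5446\right) - 10\right) + \frac{-21225 - 1157}{-48 + 20042}} = \sqrt{\left(-6487 - 10\right) - \frac{22382}{19994}} = \sqrt{-6497 - \frac{11191}{9997}} = \sqrt{- \frac{64961700}{9997}} = \frac{10 i \sqrt{6494221149}}{9997}$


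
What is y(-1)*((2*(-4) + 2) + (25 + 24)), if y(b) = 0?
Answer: 0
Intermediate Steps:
y(-1)*((2*(-4) + 2) + (25 + 24)) = 0*((2*(-4) + 2) + (25 + 24)) = 0*((-8 + 2) + 49) = 0*(-6 + 49) = 0*43 = 0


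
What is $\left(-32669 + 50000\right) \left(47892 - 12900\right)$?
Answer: $606446352$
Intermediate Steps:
$\left(-32669 + 50000\right) \left(47892 - 12900\right) = 17331 \left(47892 - 12900\right) = 17331 \cdot 34992 = 606446352$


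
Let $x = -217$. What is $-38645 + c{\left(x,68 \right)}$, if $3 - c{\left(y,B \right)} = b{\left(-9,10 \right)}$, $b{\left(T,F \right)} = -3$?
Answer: $-38639$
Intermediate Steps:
$c{\left(y,B \right)} = 6$ ($c{\left(y,B \right)} = 3 - -3 = 3 + 3 = 6$)
$-38645 + c{\left(x,68 \right)} = -38645 + 6 = -38639$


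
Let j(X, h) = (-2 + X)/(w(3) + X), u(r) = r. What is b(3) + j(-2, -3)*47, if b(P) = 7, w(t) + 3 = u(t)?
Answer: 101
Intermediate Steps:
w(t) = -3 + t
j(X, h) = (-2 + X)/X (j(X, h) = (-2 + X)/((-3 + 3) + X) = (-2 + X)/(0 + X) = (-2 + X)/X)
b(3) + j(-2, -3)*47 = 7 + ((-2 - 2)/(-2))*47 = 7 - 1/2*(-4)*47 = 7 + 2*47 = 7 + 94 = 101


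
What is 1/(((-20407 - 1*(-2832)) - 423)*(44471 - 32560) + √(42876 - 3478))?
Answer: -107187089/22978144096568143 - √39398/45956288193136286 ≈ -4.6647e-9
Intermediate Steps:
1/(((-20407 - 1*(-2832)) - 423)*(44471 - 32560) + √(42876 - 3478)) = 1/(((-20407 + 2832) - 423)*11911 + √39398) = 1/((-17575 - 423)*11911 + √39398) = 1/(-17998*11911 + √39398) = 1/(-214374178 + √39398)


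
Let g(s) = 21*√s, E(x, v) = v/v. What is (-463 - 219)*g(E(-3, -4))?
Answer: -14322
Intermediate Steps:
E(x, v) = 1
(-463 - 219)*g(E(-3, -4)) = (-463 - 219)*(21*√1) = -14322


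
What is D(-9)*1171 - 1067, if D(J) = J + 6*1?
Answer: -4580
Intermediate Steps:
D(J) = 6 + J (D(J) = J + 6 = 6 + J)
D(-9)*1171 - 1067 = (6 - 9)*1171 - 1067 = -3*1171 - 1067 = -3513 - 1067 = -4580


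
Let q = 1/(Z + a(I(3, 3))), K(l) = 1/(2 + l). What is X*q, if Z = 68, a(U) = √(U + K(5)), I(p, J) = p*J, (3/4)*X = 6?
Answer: 238/2019 - 4*√7/2019 ≈ 0.11264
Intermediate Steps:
X = 8 (X = (4/3)*6 = 8)
I(p, J) = J*p
a(U) = √(⅐ + U) (a(U) = √(U + 1/(2 + 5)) = √(U + 1/7) = √(U + ⅐) = √(⅐ + U))
q = 1/(68 + 8*√7/7) (q = 1/(68 + √(7 + 49*(3*3))/7) = 1/(68 + √(7 + 49*9)/7) = 1/(68 + √(7 + 441)/7) = 1/(68 + √448/7) = 1/(68 + (8*√7)/7) = 1/(68 + 8*√7/7) ≈ 0.014080)
X*q = 8*(119/8076 - √7/4038) = 238/2019 - 4*√7/2019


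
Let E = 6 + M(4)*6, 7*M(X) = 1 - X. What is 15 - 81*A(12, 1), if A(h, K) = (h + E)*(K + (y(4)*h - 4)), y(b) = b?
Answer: -393555/7 ≈ -56222.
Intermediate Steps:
M(X) = ⅐ - X/7 (M(X) = (1 - X)/7 = ⅐ - X/7)
E = 24/7 (E = 6 + (⅐ - ⅐*4)*6 = 6 + (⅐ - 4/7)*6 = 6 - 3/7*6 = 6 - 18/7 = 24/7 ≈ 3.4286)
A(h, K) = (24/7 + h)*(-4 + K + 4*h) (A(h, K) = (h + 24/7)*(K + (4*h - 4)) = (24/7 + h)*(K + (-4 + 4*h)) = (24/7 + h)*(-4 + K + 4*h))
15 - 81*A(12, 1) = 15 - 81*(-96/7 + 4*12² + (24/7)*1 + (68/7)*12 + 1*12) = 15 - 81*(-96/7 + 4*144 + 24/7 + 816/7 + 12) = 15 - 81*(-96/7 + 576 + 24/7 + 816/7 + 12) = 15 - 81*4860/7 = 15 - 393660/7 = -393555/7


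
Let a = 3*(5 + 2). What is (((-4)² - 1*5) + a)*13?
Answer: 416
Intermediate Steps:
a = 21 (a = 3*7 = 21)
(((-4)² - 1*5) + a)*13 = (((-4)² - 1*5) + 21)*13 = ((16 - 5) + 21)*13 = (11 + 21)*13 = 32*13 = 416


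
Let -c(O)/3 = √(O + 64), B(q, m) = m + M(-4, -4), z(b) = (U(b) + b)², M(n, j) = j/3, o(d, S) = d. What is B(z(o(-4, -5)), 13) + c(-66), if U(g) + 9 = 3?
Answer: 35/3 - 3*I*√2 ≈ 11.667 - 4.2426*I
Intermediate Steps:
U(g) = -6 (U(g) = -9 + 3 = -6)
M(n, j) = j/3 (M(n, j) = j*(⅓) = j/3)
z(b) = (-6 + b)²
B(q, m) = -4/3 + m (B(q, m) = m + (⅓)*(-4) = m - 4/3 = -4/3 + m)
c(O) = -3*√(64 + O) (c(O) = -3*√(O + 64) = -3*√(64 + O))
B(z(o(-4, -5)), 13) + c(-66) = (-4/3 + 13) - 3*√(64 - 66) = 35/3 - 3*I*√2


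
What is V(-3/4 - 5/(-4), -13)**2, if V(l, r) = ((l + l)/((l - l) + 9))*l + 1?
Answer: 361/324 ≈ 1.1142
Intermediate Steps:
V(l, r) = 1 + 2*l**2/9 (V(l, r) = ((2*l)/(0 + 9))*l + 1 = ((2*l)/9)*l + 1 = ((2*l)*(1/9))*l + 1 = (2*l/9)*l + 1 = 2*l**2/9 + 1 = 1 + 2*l**2/9)
V(-3/4 - 5/(-4), -13)**2 = (1 + 2*(-3/4 - 5/(-4))**2/9)**2 = (1 + 2*(-3*1/4 - 5*(-1/4))**2/9)**2 = (1 + 2*(-3/4 + 5/4)**2/9)**2 = (1 + 2*(1/2)**2/9)**2 = (1 + (2/9)*(1/4))**2 = (1 + 1/18)**2 = (19/18)**2 = 361/324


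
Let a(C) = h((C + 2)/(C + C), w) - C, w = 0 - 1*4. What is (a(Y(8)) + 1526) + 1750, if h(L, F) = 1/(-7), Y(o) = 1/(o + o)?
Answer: 366889/112 ≈ 3275.8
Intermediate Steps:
Y(o) = 1/(2*o)
w = -4 (w = 0 - 4 = -4)
h(L, F) = -⅐
a(C) = -⅐ - C
(a(Y(8)) + 1526) + 1750 = ((-⅐ - 1/(2*8)) + 1526) + 1750 = ((-⅐ - 1*1/16) + 1526) + 1750 = ((-⅐ - 1/16) + 1526) + 1750 = (-23/112 + 1526) + 1750 = 170889/112 + 1750 = 366889/112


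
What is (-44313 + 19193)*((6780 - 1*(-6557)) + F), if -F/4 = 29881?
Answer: 2667417440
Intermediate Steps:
F = -119524 (F = -4*29881 = -119524)
(-44313 + 19193)*((6780 - 1*(-6557)) + F) = (-44313 + 19193)*((6780 - 1*(-6557)) - 119524) = -25120*((6780 + 6557) - 119524) = -25120*(13337 - 119524) = -25120*(-106187) = 2667417440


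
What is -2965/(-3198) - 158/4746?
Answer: 2261101/2529618 ≈ 0.89385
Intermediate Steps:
-2965/(-3198) - 158/4746 = -2965*(-1/3198) - 158*1/4746 = 2965/3198 - 79/2373 = 2261101/2529618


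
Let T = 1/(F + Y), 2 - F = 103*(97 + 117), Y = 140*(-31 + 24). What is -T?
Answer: 1/23020 ≈ 4.3440e-5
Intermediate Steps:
Y = -980 (Y = 140*(-7) = -980)
F = -22040 (F = 2 - 103*(97 + 117) = 2 - 103*214 = 2 - 1*22042 = 2 - 22042 = -22040)
T = -1/23020 (T = 1/(-22040 - 980) = 1/(-23020) = -1/23020 ≈ -4.3440e-5)
-T = -1*(-1/23020) = 1/23020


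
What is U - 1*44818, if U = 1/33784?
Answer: -1514131311/33784 ≈ -44818.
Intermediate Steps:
U = 1/33784 ≈ 2.9600e-5
U - 1*44818 = 1/33784 - 1*44818 = 1/33784 - 44818 = -1514131311/33784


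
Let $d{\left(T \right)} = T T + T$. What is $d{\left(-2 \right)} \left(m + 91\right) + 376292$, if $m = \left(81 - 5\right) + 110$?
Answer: $376846$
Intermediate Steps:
$d{\left(T \right)} = T + T^{2}$ ($d{\left(T \right)} = T^{2} + T = T + T^{2}$)
$m = 186$ ($m = 76 + 110 = 186$)
$d{\left(-2 \right)} \left(m + 91\right) + 376292 = - 2 \left(1 - 2\right) \left(186 + 91\right) + 376292 = \left(-2\right) \left(-1\right) 277 + 376292 = 2 \cdot 277 + 376292 = 554 + 376292 = 376846$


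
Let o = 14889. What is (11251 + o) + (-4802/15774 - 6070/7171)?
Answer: 1478352585119/56557677 ≈ 26139.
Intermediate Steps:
(11251 + o) + (-4802/15774 - 6070/7171) = (11251 + 14889) + (-4802/15774 - 6070/7171) = 26140 + (-4802*1/15774 - 6070*1/7171) = 26140 + (-2401/7887 - 6070/7171) = 26140 - 65091661/56557677 = 1478352585119/56557677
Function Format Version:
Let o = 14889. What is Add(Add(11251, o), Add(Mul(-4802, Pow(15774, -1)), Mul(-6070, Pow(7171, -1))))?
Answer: Rational(1478352585119, 56557677) ≈ 26139.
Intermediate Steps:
Add(Add(11251, o), Add(Mul(-4802, Pow(15774, -1)), Mul(-6070, Pow(7171, -1)))) = Add(Add(11251, 14889), Add(Mul(-4802, Pow(15774, -1)), Mul(-6070, Pow(7171, -1)))) = Add(26140, Add(Mul(-4802, Rational(1, 15774)), Mul(-6070, Rational(1, 7171)))) = Add(26140, Add(Rational(-2401, 7887), Rational(-6070, 7171))) = Add(26140, Rational(-65091661, 56557677)) = Rational(1478352585119, 56557677)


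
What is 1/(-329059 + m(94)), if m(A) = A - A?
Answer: -1/329059 ≈ -3.0390e-6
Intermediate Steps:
m(A) = 0
1/(-329059 + m(94)) = 1/(-329059 + 0) = 1/(-329059) = -1/329059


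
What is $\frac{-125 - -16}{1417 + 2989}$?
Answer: $- \frac{109}{4406} \approx -0.024739$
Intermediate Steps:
$\frac{-125 - -16}{1417 + 2989} = \frac{-125 + 16}{4406} = \frac{1}{4406} \left(-109\right) = - \frac{109}{4406}$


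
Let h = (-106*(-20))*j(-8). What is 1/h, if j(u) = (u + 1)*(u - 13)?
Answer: 1/311640 ≈ 3.2088e-6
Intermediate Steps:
j(u) = (1 + u)*(-13 + u)
h = 311640 (h = (-106*(-20))*(-13 + (-8)**2 - 12*(-8)) = 2120*(-13 + 64 + 96) = 2120*147 = 311640)
1/h = 1/311640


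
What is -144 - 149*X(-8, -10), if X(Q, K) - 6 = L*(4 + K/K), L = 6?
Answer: -5508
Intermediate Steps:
X(Q, K) = 36 (X(Q, K) = 6 + 6*(4 + K/K) = 6 + 6*(4 + 1) = 6 + 6*5 = 6 + 30 = 36)
-144 - 149*X(-8, -10) = -144 - 149*36 = -144 - 5364 = -5508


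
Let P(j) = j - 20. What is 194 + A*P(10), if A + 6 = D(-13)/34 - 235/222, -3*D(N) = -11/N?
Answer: 6492584/24531 ≈ 264.67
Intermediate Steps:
P(j) = -20 + j
D(N) = 11/(3*N) (D(N) = -(-11)/(3*N) = 11/(3*N))
A = -173357/24531 (A = -6 + (((11/3)/(-13))/34 - 235/222) = -6 + (((11/3)*(-1/13))*(1/34) - 235*1/222) = -6 + (-11/39*1/34 - 235/222) = -6 + (-11/1326 - 235/222) = -6 - 26171/24531 = -173357/24531 ≈ -7.0669)
194 + A*P(10) = 194 - 173357*(-20 + 10)/24531 = 194 - 173357/24531*(-10) = 194 + 1733570/24531 = 6492584/24531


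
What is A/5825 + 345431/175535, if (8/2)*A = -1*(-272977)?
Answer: 11193111999/817993100 ≈ 13.684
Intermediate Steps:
A = 272977/4 (A = (-1*(-272977))/4 = (¼)*272977 = 272977/4 ≈ 68244.)
A/5825 + 345431/175535 = (272977/4)/5825 + 345431/175535 = (272977/4)*(1/5825) + 345431*(1/175535) = 272977/23300 + 345431/175535 = 11193111999/817993100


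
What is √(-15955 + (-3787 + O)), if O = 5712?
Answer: I*√14030 ≈ 118.45*I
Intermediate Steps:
√(-15955 + (-3787 + O)) = √(-15955 + (-3787 + 5712)) = √(-15955 + 1925) = √(-14030) = I*√14030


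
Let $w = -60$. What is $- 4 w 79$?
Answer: $18960$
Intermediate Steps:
$- 4 w 79 = \left(-4\right) \left(-60\right) 79 = 240 \cdot 79 = 18960$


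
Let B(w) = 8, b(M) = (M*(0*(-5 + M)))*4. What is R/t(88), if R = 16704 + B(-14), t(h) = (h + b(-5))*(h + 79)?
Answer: 2089/1837 ≈ 1.1372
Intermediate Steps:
b(M) = 0 (b(M) = (M*0)*4 = 0*4 = 0)
t(h) = h*(79 + h) (t(h) = (h + 0)*(h + 79) = h*(79 + h))
R = 16712 (R = 16704 + 8 = 16712)
R/t(88) = 16712/((88*(79 + 88))) = 16712/((88*167)) = 16712/14696 = 16712*(1/14696) = 2089/1837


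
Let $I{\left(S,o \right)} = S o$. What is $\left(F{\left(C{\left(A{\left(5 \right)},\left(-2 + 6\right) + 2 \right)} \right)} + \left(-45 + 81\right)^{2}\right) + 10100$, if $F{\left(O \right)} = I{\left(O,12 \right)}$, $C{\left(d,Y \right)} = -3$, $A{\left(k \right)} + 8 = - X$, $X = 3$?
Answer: $11360$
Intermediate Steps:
$A{\left(k \right)} = -11$ ($A{\left(k \right)} = -8 - 3 = -11$)
$F{\left(O \right)} = 12 O$ ($F{\left(O \right)} = O 12 = 12 O$)
$\left(F{\left(C{\left(A{\left(5 \right)},\left(-2 + 6\right) + 2 \right)} \right)} + \left(-45 + 81\right)^{2}\right) + 10100 = \left(12 \left(-3\right) + \left(-45 + 81\right)^{2}\right) + 10100 = \left(-36 + 36^{2}\right) + 10100 = \left(-36 + 1296\right) + 10100 = 1260 + 10100 = 11360$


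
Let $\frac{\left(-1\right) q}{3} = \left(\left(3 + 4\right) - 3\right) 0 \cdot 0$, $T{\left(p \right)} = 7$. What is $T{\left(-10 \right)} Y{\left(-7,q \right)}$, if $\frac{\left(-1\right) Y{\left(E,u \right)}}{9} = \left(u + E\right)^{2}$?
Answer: $-3087$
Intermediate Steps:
$q = 0$ ($q = - 3 \left(\left(3 + 4\right) - 3\right) 0 \cdot 0 = - 3 \left(7 - 3\right) 0 \cdot 0 = - 3 \cdot 4 \cdot 0 \cdot 0 = - 3 \cdot 0 \cdot 0 = \left(-3\right) 0 = 0$)
$Y{\left(E,u \right)} = - 9 \left(E + u\right)^{2}$ ($Y{\left(E,u \right)} = - 9 \left(u + E\right)^{2} = - 9 \left(E + u\right)^{2}$)
$T{\left(-10 \right)} Y{\left(-7,q \right)} = 7 \left(- 9 \left(-7 + 0\right)^{2}\right) = 7 \left(- 9 \left(-7\right)^{2}\right) = 7 \left(\left(-9\right) 49\right) = 7 \left(-441\right) = -3087$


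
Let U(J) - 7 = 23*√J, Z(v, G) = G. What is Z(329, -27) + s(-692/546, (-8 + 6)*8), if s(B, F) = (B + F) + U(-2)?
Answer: -10174/273 + 23*I*√2 ≈ -37.267 + 32.527*I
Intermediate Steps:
U(J) = 7 + 23*√J
s(B, F) = 7 + B + F + 23*I*√2 (s(B, F) = (B + F) + (7 + 23*√(-2)) = (B + F) + (7 + 23*(I*√2)) = (B + F) + (7 + 23*I*√2) = 7 + B + F + 23*I*√2)
Z(329, -27) + s(-692/546, (-8 + 6)*8) = -27 + (7 - 692/546 + (-8 + 6)*8 + 23*I*√2) = -27 + (7 - 692*1/546 - 2*8 + 23*I*√2) = -27 + (7 - 346/273 - 16 + 23*I*√2) = -27 + (-2803/273 + 23*I*√2) = -10174/273 + 23*I*√2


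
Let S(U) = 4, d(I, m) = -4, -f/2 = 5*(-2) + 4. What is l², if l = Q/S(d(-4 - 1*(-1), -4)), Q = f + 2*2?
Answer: 16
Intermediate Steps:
f = 12 (f = -2*(5*(-2) + 4) = -2*(-10 + 4) = -2*(-6) = 12)
Q = 16 (Q = 12 + 2*2 = 12 + 4 = 16)
l = 4 (l = 16/4 = 16*(¼) = 4)
l² = 4² = 16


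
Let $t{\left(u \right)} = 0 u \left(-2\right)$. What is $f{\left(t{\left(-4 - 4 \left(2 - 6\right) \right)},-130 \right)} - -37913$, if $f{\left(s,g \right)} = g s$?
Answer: $37913$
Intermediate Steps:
$t{\left(u \right)} = 0$ ($t{\left(u \right)} = 0 \left(-2\right) = 0$)
$f{\left(t{\left(-4 - 4 \left(2 - 6\right) \right)},-130 \right)} - -37913 = \left(-130\right) 0 - -37913 = 0 + 37913 = 37913$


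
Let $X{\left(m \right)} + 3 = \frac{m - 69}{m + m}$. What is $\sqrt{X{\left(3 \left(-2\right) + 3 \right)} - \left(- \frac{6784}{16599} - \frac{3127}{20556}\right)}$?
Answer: $\frac{\sqrt{3435509989356313}}{18956058} \approx 3.0921$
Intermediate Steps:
$X{\left(m \right)} = -3 + \frac{-69 + m}{2 m}$ ($X{\left(m \right)} = -3 + \frac{m - 69}{m + m} = -3 + \frac{-69 + m}{2 m}$)
$\sqrt{X{\left(3 \left(-2\right) + 3 \right)} - \left(- \frac{6784}{16599} - \frac{3127}{20556}\right)} = \sqrt{\frac{-69 - 5 \left(3 \left(-2\right) + 3\right)}{2 \left(3 \left(-2\right) + 3\right)} - \left(- \frac{6784}{16599} - \frac{3127}{20556}\right)} = \sqrt{\frac{-69 - 5 \left(-6 + 3\right)}{2 \left(-6 + 3\right)} - - \frac{63785659}{113736348}} = \sqrt{\frac{-69 - -15}{2 \left(-3\right)} + \left(\frac{6784}{16599} + \frac{3127}{20556}\right)} = \sqrt{\frac{1}{2} \left(- \frac{1}{3}\right) \left(-69 + 15\right) + \frac{63785659}{113736348}} = \sqrt{\frac{1}{2} \left(- \frac{1}{3}\right) \left(-54\right) + \frac{63785659}{113736348}} = \sqrt{9 + \frac{63785659}{113736348}} = \sqrt{\frac{1087412791}{113736348}} = \frac{\sqrt{3435509989356313}}{18956058}$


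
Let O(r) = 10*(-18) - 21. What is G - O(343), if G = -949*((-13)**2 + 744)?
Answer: -866236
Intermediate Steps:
O(r) = -201 (O(r) = -180 - 21 = -201)
G = -866437 (G = -949*(169 + 744) = -949*913 = -866437)
G - O(343) = -866437 - 1*(-201) = -866437 + 201 = -866236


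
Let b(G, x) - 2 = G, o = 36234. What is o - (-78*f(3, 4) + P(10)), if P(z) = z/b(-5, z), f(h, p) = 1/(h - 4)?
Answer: 108478/3 ≈ 36159.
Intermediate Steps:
b(G, x) = 2 + G
f(h, p) = 1/(-4 + h)
P(z) = -z/3 (P(z) = z/(2 - 5) = z/(-3) = z*(-⅓) = -z/3)
o - (-78*f(3, 4) + P(10)) = 36234 - (-78/(-4 + 3) - ⅓*10) = 36234 - (-78/(-1) - 10/3) = 36234 - (-78*(-1) - 10/3) = 36234 - (78 - 10/3) = 36234 - 1*224/3 = 36234 - 224/3 = 108478/3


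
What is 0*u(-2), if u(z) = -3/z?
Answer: 0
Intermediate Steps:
0*u(-2) = 0*(-3/(-2)) = 0*(-3*(-1/2)) = 0*(3/2) = 0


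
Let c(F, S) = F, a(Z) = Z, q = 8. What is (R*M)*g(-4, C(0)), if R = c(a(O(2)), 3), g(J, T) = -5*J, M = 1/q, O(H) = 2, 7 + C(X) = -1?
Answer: 5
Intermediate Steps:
C(X) = -8 (C(X) = -7 - 1 = -8)
M = ⅛ (M = 1/8 = ⅛ ≈ 0.12500)
R = 2
(R*M)*g(-4, C(0)) = (2*(⅛))*(-5*(-4)) = (¼)*20 = 5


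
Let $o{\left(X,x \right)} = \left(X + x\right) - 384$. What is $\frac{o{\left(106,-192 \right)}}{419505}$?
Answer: $- \frac{94}{83901} \approx -0.0011204$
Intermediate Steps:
$o{\left(X,x \right)} = -384 + X + x$
$\frac{o{\left(106,-192 \right)}}{419505} = \frac{-384 + 106 - 192}{419505} = \left(-470\right) \frac{1}{419505} = - \frac{94}{83901}$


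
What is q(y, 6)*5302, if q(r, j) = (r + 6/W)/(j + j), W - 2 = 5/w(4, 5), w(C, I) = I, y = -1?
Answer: 2651/6 ≈ 441.83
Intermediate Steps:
W = 3 (W = 2 + 5/5 = 2 + 5*(⅕) = 2 + 1 = 3)
q(r, j) = (2 + r)/(2*j) (q(r, j) = (r + 6/3)/(j + j) = (r + 6*(⅓))/((2*j)) = (r + 2)*(1/(2*j)) = (2 + r)*(1/(2*j)) = (2 + r)/(2*j))
q(y, 6)*5302 = ((½)*(2 - 1)/6)*5302 = ((½)*(⅙)*1)*5302 = (1/12)*5302 = 2651/6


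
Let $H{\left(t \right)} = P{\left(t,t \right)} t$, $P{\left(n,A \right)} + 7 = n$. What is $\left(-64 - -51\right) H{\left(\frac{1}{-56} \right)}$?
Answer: $- \frac{5109}{3136} \approx -1.6291$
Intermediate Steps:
$P{\left(n,A \right)} = -7 + n$
$H{\left(t \right)} = t \left(-7 + t\right)$ ($H{\left(t \right)} = \left(-7 + t\right) t = t \left(-7 + t\right)$)
$\left(-64 - -51\right) H{\left(\frac{1}{-56} \right)} = \left(-64 - -51\right) \frac{-7 + \frac{1}{-56}}{-56} = \left(-64 + 51\right) \left(- \frac{-7 - \frac{1}{56}}{56}\right) = - 13 \left(\left(- \frac{1}{56}\right) \left(- \frac{393}{56}\right)\right) = \left(-13\right) \frac{393}{3136} = - \frac{5109}{3136}$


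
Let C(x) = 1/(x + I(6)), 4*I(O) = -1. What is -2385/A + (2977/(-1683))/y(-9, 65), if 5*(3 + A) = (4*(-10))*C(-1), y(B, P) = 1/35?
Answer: -1284770/1683 ≈ -763.38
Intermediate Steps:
I(O) = -¼ (I(O) = (¼)*(-1) = -¼)
C(x) = 1/(-¼ + x) (C(x) = 1/(x - ¼) = 1/(-¼ + x))
y(B, P) = 1/35
A = 17/5 (A = -3 + ((4*(-10))*(4/(-1 + 4*(-1))))/5 = -3 + (-160/(-1 - 4))/5 = -3 + (-160/(-5))/5 = -3 + (-160*(-1)/5)/5 = -3 + (-40*(-⅘))/5 = -3 + (⅕)*32 = -3 + 32/5 = 17/5 ≈ 3.4000)
-2385/A + (2977/(-1683))/y(-9, 65) = -2385/17/5 + (2977/(-1683))/(1/35) = -2385*5/17 + (2977*(-1/1683))*35 = -11925/17 - 2977/1683*35 = -11925/17 - 104195/1683 = -1284770/1683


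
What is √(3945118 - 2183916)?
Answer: √1761202 ≈ 1327.1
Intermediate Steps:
√(3945118 - 2183916) = √1761202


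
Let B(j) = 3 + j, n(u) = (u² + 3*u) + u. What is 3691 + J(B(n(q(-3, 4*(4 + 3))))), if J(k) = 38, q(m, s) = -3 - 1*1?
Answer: 3729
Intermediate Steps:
q(m, s) = -4 (q(m, s) = -3 - 1 = -4)
n(u) = u² + 4*u
3691 + J(B(n(q(-3, 4*(4 + 3))))) = 3691 + 38 = 3729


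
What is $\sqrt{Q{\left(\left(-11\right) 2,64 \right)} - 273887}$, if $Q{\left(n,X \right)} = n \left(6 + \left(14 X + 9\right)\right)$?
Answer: $i \sqrt{293929} \approx 542.15 i$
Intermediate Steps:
$Q{\left(n,X \right)} = n \left(15 + 14 X\right)$ ($Q{\left(n,X \right)} = n \left(6 + \left(9 + 14 X\right)\right) = n \left(15 + 14 X\right)$)
$\sqrt{Q{\left(\left(-11\right) 2,64 \right)} - 273887} = \sqrt{\left(-11\right) 2 \left(15 + 14 \cdot 64\right) - 273887} = \sqrt{- 22 \left(15 + 896\right) - 273887} = \sqrt{\left(-22\right) 911 - 273887} = \sqrt{-20042 - 273887} = \sqrt{-293929} = i \sqrt{293929}$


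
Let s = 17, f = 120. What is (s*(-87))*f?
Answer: -177480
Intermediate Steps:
(s*(-87))*f = (17*(-87))*120 = -1479*120 = -177480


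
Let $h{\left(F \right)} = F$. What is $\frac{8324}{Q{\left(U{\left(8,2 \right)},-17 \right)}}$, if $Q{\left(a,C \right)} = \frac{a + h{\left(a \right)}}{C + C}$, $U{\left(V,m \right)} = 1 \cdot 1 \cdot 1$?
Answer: $-141508$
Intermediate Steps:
$U{\left(V,m \right)} = 1$ ($U{\left(V,m \right)} = 1 \cdot 1 = 1$)
$Q{\left(a,C \right)} = \frac{a}{C}$ ($Q{\left(a,C \right)} = \frac{a + a}{C + C} = \frac{2 a}{2 C} = 2 a \frac{1}{2 C} = \frac{a}{C}$)
$\frac{8324}{Q{\left(U{\left(8,2 \right)},-17 \right)}} = \frac{8324}{1 \frac{1}{-17}} = \frac{8324}{1 \left(- \frac{1}{17}\right)} = \frac{8324}{- \frac{1}{17}} = 8324 \left(-17\right) = -141508$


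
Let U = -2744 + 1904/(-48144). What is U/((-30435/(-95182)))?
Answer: -9245884298/1077399 ≈ -8581.7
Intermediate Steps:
U = -485695/177 (U = -2744 + 1904*(-1/48144) = -2744 - 7/177 = -485695/177 ≈ -2744.0)
U/((-30435/(-95182))) = -485695/(177*((-30435/(-95182)))) = -485695/(177*((-30435*(-1/95182)))) = -485695/(177*30435/95182) = -485695/177*95182/30435 = -9245884298/1077399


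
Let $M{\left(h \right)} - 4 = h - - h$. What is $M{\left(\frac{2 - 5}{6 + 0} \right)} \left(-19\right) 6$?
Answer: $-342$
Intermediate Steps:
$M{\left(h \right)} = 4 + 2 h$ ($M{\left(h \right)} = 4 + \left(h - - h\right) = 4 + \left(h + h\right) = 4 + 2 h$)
$M{\left(\frac{2 - 5}{6 + 0} \right)} \left(-19\right) 6 = \left(4 + 2 \frac{2 - 5}{6 + 0}\right) \left(-19\right) 6 = \left(4 + 2 \left(- \frac{3}{6}\right)\right) \left(-19\right) 6 = \left(4 + 2 \left(\left(-3\right) \frac{1}{6}\right)\right) \left(-19\right) 6 = \left(4 + 2 \left(- \frac{1}{2}\right)\right) \left(-19\right) 6 = \left(4 - 1\right) \left(-19\right) 6 = 3 \left(-19\right) 6 = \left(-57\right) 6 = -342$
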